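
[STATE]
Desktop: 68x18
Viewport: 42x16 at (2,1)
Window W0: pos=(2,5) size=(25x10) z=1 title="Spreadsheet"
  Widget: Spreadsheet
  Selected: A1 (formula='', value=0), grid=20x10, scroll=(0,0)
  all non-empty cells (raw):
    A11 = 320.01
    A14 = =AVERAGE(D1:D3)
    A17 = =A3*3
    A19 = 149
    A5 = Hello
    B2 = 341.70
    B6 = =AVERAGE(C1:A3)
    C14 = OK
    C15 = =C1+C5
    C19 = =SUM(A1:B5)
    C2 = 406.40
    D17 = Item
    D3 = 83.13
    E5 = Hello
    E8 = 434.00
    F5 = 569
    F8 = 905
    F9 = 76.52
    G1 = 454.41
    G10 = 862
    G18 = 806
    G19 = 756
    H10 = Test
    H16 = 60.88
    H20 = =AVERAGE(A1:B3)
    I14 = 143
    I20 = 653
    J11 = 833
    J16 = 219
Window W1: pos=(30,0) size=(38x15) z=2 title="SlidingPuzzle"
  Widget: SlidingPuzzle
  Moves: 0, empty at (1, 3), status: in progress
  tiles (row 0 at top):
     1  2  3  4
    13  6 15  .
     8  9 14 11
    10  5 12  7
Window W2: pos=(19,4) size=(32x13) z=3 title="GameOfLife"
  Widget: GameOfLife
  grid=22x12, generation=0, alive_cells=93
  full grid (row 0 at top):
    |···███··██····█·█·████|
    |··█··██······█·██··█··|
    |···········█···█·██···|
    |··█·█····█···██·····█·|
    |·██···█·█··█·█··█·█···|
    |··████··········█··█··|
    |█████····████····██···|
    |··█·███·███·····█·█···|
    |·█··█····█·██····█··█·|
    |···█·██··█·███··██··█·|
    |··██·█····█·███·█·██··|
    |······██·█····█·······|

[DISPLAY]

                            ┃ SlidingPuzzl
                            ┠─────────────
                            ┃┌────┬────┬──
                 ┏━━━━━━━━━━━━━━━━━━━━━━━━
┏━━━━━━━━━━━━━━━━┃ GameOfLife             
┃ Spreadsheet    ┠────────────────────────
┠────────────────┃Gen: 0                  
┃A1:             ┃···········█···█·██···  
┃       A       B┃··█·█····█···██·····█·  
┃----------------┃·██···█·█··█·█··█·█···  
┃  1      [0]    ┃··████··········█··█··  
┃  2        0  34┃█████····████····██···  
┃  3        0    ┃··█·███·███·····█·█···  
┗━━━━━━━━━━━━━━━━┃·█··█····█·██····█··█·  
                 ┃···█·██··█·███··██··█·  
                 ┗━━━━━━━━━━━━━━━━━━━━━━━━


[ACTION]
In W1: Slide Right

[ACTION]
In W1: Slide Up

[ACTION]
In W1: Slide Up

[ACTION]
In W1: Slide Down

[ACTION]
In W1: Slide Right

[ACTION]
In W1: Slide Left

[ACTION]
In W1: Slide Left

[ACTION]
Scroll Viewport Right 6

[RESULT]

                      ┃ SlidingPuzzle     
                      ┠───────────────────
                      ┃┌────┬────┬────┬───
           ┏━━━━━━━━━━━━━━━━━━━━━━━━━━━━━━
━━━━━━━━━━━┃ GameOfLife                   
adsheet    ┠──────────────────────────────
───────────┃Gen: 0                        
           ┃···········█···█·██···        
  A       B┃··█·█····█···██·····█·        
-----------┃·██···█·█··█·█··█·█···        
    [0]    ┃··████··········█··█··        
      0  34┃█████····████····██···        
      0    ┃··█·███·███·····█·█···        
━━━━━━━━━━━┃·█··█····█·██····█··█·        
           ┃···█·██··█·███··██··█·        
           ┗━━━━━━━━━━━━━━━━━━━━━━━━━━━━━━


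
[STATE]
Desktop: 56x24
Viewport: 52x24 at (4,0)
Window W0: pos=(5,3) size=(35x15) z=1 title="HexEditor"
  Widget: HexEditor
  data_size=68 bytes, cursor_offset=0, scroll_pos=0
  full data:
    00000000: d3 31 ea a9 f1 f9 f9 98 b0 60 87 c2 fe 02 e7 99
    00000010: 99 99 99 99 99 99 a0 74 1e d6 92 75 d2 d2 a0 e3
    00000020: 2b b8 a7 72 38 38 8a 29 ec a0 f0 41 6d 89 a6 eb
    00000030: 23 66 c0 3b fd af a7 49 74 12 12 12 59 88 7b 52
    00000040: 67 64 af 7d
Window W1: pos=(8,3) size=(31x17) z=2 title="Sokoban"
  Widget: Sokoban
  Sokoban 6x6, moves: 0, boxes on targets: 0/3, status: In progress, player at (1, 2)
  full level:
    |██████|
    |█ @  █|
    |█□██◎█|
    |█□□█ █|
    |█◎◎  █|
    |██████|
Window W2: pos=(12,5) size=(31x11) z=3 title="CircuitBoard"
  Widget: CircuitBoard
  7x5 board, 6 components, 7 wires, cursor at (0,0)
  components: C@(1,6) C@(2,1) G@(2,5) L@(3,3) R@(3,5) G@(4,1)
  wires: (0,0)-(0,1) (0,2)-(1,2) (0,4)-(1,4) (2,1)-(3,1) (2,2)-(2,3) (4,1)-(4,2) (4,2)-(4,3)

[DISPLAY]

                                                    
                                                    
                                                    
 ┏━━┏━━━━━━━━━━━━━━━━━━━━━━━━━━━━━┓┓                
 ┃ H┃ Sokoban                     ┃┃                
 ┠──┠───┏━━━━━━━━━━━━━━━━━━━━━━━━━━━━━┓             
 ┃00┃███┃ CircuitBoard                ┃             
 ┃00┃█ @┠─────────────────────────────┨             
 ┃00┃█□█┃   0 1 2 3 4 5 6             ┃             
 ┃00┃█□□┃0  [.]─ ·   ·       ·        ┃             
 ┃00┃█◎◎┃            │       │        ┃             
 ┃  ┃███┃1           ·       ·       C┃             
 ┃  ┃Mov┃                             ┃             
 ┃  ┃   ┃2       C   · ─ ·       G    ┃             
 ┃  ┃   ┃        │                    ┃             
 ┃  ┃   ┗━━━━━━━━━━━━━━━━━━━━━━━━━━━━━┛             
 ┃  ┃                             ┃┃                
 ┗━━┃                             ┃┛                
    ┃                             ┃                 
    ┗━━━━━━━━━━━━━━━━━━━━━━━━━━━━━┛                 
                                                    
                                                    
                                                    
                                                    


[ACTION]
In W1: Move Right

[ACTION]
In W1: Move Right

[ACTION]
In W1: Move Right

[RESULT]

                                                    
                                                    
                                                    
 ┏━━┏━━━━━━━━━━━━━━━━━━━━━━━━━━━━━┓┓                
 ┃ H┃ Sokoban                     ┃┃                
 ┠──┠───┏━━━━━━━━━━━━━━━━━━━━━━━━━━━━━┓             
 ┃00┃███┃ CircuitBoard                ┃             
 ┃00┃█  ┠─────────────────────────────┨             
 ┃00┃█□█┃   0 1 2 3 4 5 6             ┃             
 ┃00┃█□□┃0  [.]─ ·   ·       ·        ┃             
 ┃00┃█◎◎┃            │       │        ┃             
 ┃  ┃███┃1           ·       ·       C┃             
 ┃  ┃Mov┃                             ┃             
 ┃  ┃   ┃2       C   · ─ ·       G    ┃             
 ┃  ┃   ┃        │                    ┃             
 ┃  ┃   ┗━━━━━━━━━━━━━━━━━━━━━━━━━━━━━┛             
 ┃  ┃                             ┃┃                
 ┗━━┃                             ┃┛                
    ┃                             ┃                 
    ┗━━━━━━━━━━━━━━━━━━━━━━━━━━━━━┛                 
                                                    
                                                    
                                                    
                                                    


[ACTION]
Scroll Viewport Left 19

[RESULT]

                                                    
                                                    
                                                    
     ┏━━┏━━━━━━━━━━━━━━━━━━━━━━━━━━━━━┓┓            
     ┃ H┃ Sokoban                     ┃┃            
     ┠──┠───┏━━━━━━━━━━━━━━━━━━━━━━━━━━━━━┓         
     ┃00┃███┃ CircuitBoard                ┃         
     ┃00┃█  ┠─────────────────────────────┨         
     ┃00┃█□█┃   0 1 2 3 4 5 6             ┃         
     ┃00┃█□□┃0  [.]─ ·   ·       ·        ┃         
     ┃00┃█◎◎┃            │       │        ┃         
     ┃  ┃███┃1           ·       ·       C┃         
     ┃  ┃Mov┃                             ┃         
     ┃  ┃   ┃2       C   · ─ ·       G    ┃         
     ┃  ┃   ┃        │                    ┃         
     ┃  ┃   ┗━━━━━━━━━━━━━━━━━━━━━━━━━━━━━┛         
     ┃  ┃                             ┃┃            
     ┗━━┃                             ┃┛            
        ┃                             ┃             
        ┗━━━━━━━━━━━━━━━━━━━━━━━━━━━━━┛             
                                                    
                                                    
                                                    
                                                    


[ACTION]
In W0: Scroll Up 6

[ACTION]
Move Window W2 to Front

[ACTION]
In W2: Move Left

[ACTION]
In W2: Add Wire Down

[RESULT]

                                                    
                                                    
                                                    
     ┏━━┏━━━━━━━━━━━━━━━━━━━━━━━━━━━━━┓┓            
     ┃ H┃ Sokoban                     ┃┃            
     ┠──┠───┏━━━━━━━━━━━━━━━━━━━━━━━━━━━━━┓         
     ┃00┃███┃ CircuitBoard                ┃         
     ┃00┃█  ┠─────────────────────────────┨         
     ┃00┃█□█┃   0 1 2 3 4 5 6             ┃         
     ┃00┃█□□┃0  [.]─ ·   ·       ·        ┃         
     ┃00┃█◎◎┃    │       │       │        ┃         
     ┃  ┃███┃1   ·       ·       ·       C┃         
     ┃  ┃Mov┃                             ┃         
     ┃  ┃   ┃2       C   · ─ ·       G    ┃         
     ┃  ┃   ┃        │                    ┃         
     ┃  ┃   ┗━━━━━━━━━━━━━━━━━━━━━━━━━━━━━┛         
     ┃  ┃                             ┃┃            
     ┗━━┃                             ┃┛            
        ┃                             ┃             
        ┗━━━━━━━━━━━━━━━━━━━━━━━━━━━━━┛             
                                                    
                                                    
                                                    
                                                    


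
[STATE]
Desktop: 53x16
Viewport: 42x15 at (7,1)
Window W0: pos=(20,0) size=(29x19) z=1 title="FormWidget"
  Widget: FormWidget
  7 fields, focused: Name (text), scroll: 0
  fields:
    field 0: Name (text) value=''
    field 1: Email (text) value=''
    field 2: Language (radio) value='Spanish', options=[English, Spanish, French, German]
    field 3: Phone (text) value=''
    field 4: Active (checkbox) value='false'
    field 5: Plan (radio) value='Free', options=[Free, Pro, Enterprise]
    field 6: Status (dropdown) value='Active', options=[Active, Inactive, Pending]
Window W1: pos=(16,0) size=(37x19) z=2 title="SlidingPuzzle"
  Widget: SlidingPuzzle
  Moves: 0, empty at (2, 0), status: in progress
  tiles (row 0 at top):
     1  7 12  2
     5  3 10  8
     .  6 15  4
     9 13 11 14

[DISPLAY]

         ┃ SlidingPuzzle                  
         ┠────────────────────────────────
         ┃┌────┬────┬────┬────┐           
         ┃│  1 │  7 │ 12 │  2 │           
         ┃├────┼────┼────┼────┤           
         ┃│  5 │  3 │ 10 │  8 │           
         ┃├────┼────┼────┼────┤           
         ┃│    │  6 │ 15 │  4 │           
         ┃├────┼────┼────┼────┤           
         ┃│  9 │ 13 │ 11 │ 14 │           
         ┃└────┴────┴────┴────┘           
         ┃Moves: 0                        
         ┃                                
         ┃                                
         ┃                                


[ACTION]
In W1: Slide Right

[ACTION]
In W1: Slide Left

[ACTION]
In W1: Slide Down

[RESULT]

         ┃ SlidingPuzzle                  
         ┠────────────────────────────────
         ┃┌────┬────┬────┬────┐           
         ┃│  1 │  7 │ 12 │  2 │           
         ┃├────┼────┼────┼────┤           
         ┃│  5 │    │ 10 │  8 │           
         ┃├────┼────┼────┼────┤           
         ┃│  6 │  3 │ 15 │  4 │           
         ┃├────┼────┼────┼────┤           
         ┃│  9 │ 13 │ 11 │ 14 │           
         ┃└────┴────┴────┴────┘           
         ┃Moves: 2                        
         ┃                                
         ┃                                
         ┃                                


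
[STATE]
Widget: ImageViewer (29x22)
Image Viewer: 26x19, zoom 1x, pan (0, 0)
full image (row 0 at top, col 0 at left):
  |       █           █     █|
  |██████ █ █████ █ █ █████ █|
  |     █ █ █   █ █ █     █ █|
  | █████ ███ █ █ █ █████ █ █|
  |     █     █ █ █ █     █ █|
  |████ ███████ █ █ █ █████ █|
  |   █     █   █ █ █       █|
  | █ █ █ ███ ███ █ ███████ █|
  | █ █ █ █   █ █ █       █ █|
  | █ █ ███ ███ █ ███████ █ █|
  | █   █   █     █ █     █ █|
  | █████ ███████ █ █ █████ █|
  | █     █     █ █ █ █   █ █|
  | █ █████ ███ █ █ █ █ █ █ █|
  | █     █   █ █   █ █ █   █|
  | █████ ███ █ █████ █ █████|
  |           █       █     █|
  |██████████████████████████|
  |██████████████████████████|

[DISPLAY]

       █           █     █   
██████ █ █████ █ █ █████ █   
     █ █ █   █ █ █     █ █   
 █████ ███ █ █ █ █████ █ █   
     █     █ █ █ █     █ █   
████ ███████ █ █ █ █████ █   
   █     █   █ █ █       █   
 █ █ █ ███ ███ █ ███████ █   
 █ █ █ █   █ █ █       █ █   
 █ █ ███ ███ █ ███████ █ █   
 █   █   █     █ █     █ █   
 █████ ███████ █ █ █████ █   
 █     █     █ █ █ █   █ █   
 █ █████ ███ █ █ █ █ █ █ █   
 █     █   █ █   █ █ █   █   
 █████ ███ █ █████ █ █████   
           █       █     █   
██████████████████████████   
██████████████████████████   
                             
                             
                             


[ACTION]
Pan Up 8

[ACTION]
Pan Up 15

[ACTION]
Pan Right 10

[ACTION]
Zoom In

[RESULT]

    ██                      █
    ██                      █
██  ██  ██████████  ██  ██  █
██  ██  ██████████  ██  ██  █
██  ██  ██      ██  ██  ██   
██  ██  ██      ██  ██  ██   
██  ██████  ██  ██  ██  █████
██  ██████  ██  ██  ██  █████
██          ██  ██  ██  ██   
██          ██  ██  ██  ██   
██████████████  ██  ██  ██  █
██████████████  ██  ██  ██  █
        ██      ██  ██  ██   
        ██      ██  ██  ██   
██  ██████  ██████  ██  █████
██  ██████  ██████  ██  █████
██  ██      ██  ██  ██       
██  ██      ██  ██  ██       
██████  ██████  ██  █████████
██████  ██████  ██  █████████
██      ██          ██  ██   
██      ██          ██  ██   


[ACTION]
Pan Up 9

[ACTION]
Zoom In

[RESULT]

           ███               
           ███               
           ███               
████████   ███   ████████████
████████   ███   ████████████
████████   ███   ████████████
     ███   ███   ███         
     ███   ███   ███         
     ███   ███   ███         
████████   █████████   ███   
████████   █████████   ███   
████████   █████████   ███   
     ███               ███   
     ███               ███   
     ███               ███   
██   █████████████████████   
██   █████████████████████   
██   █████████████████████   
██               ███         
██               ███         
██               ███         
██   ███   █████████   ██████


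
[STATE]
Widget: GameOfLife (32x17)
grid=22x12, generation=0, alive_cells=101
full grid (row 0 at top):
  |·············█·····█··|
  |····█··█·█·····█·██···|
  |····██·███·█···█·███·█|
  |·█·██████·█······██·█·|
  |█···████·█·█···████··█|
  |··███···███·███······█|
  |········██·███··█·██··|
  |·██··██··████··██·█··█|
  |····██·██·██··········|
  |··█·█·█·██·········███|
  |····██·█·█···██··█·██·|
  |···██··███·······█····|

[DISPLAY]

Gen: 0                          
·············█·····█··          
····█··█·█·····█·██···          
····██·███·█···█·███·█          
·█·██████·█······██·█·          
█···████·█·█···████··█          
··███···███·███······█          
········██·███··█·██··          
·██··██··████··██·█··█          
····██·██·██··········          
··█·█·█·██·········███          
····██·█·█···██··█·██·          
···██··███·······█····          
                                
                                
                                
                                


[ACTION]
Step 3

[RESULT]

Gen: 3                          
·····██···············          
·······█···········██·          
····█·█············██·          
··········██·█████·█··          
··█·██·····█····█·····          
··█·██·····██·█·█·····          
·█···███·····██·██····          
··██···········███····          
··██············███···          
···█··············███·          
····█·█···········███·          
····█·█···············          
                                
                                
                                
                                


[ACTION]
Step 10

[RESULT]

Gen: 13                         
···············█······          
·········███·██·█·····          
········█·····█·······          
···███·█······██······          
·█··█··█··█···█·······          
█··█···██·█····██·····          
·█··········█···█·····          
······█··██·····█·····          
·····███······██······          
·····███··············          
·····█················          
······················          
                                
                                
                                
                                


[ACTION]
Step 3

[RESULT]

Gen: 16                         
·········██·██·█······          
···········███··█·····          
···██····████···█·····          
··██·█····██·█·██·····          
·███·····█████·█······          
·██······█·██·········          
·██·······██·····█····          
·········██·····██····          
················█·····          
······················          
······················          
······················          
                                
                                
                                
                                


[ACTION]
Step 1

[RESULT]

Gen: 17                         
··········█··██·······          
··············███·····          
··███····█····█·██····          
·█···········█·██·····          
····█····█···█·██·····          
█········█···█········          
·██·········█···██····          
·········███····██····          
················██····          
······················          
······················          
······················          
                                
                                
                                
                                


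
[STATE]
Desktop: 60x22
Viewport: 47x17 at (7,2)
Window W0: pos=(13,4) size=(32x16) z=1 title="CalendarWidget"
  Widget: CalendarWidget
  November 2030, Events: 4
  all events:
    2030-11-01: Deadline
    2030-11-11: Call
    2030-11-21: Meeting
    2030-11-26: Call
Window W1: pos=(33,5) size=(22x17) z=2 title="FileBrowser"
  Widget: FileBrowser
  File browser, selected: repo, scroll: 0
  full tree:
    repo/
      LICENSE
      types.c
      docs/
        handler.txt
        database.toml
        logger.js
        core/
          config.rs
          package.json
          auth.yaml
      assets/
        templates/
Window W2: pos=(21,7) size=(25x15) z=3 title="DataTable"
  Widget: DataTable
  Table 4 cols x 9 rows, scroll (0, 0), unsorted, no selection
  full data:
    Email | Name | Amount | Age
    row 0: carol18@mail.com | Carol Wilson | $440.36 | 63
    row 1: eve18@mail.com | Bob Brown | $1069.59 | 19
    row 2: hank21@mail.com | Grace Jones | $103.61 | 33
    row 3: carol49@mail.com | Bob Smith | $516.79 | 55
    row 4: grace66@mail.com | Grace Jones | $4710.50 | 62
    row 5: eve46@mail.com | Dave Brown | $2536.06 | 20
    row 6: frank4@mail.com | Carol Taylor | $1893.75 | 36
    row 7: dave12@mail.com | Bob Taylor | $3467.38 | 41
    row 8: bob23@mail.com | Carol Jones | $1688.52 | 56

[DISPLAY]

                                               
                                               
      ┏━━━━━━━━━━━━━━━━━━━━━━━━━━━━━━┓         
      ┃ CalendarWidget    ┏━━━━━━━━━━━━━━━━━━━━
      ┠───────────────────┃ FileBrowser        
      ┃       ┏━━━━━━━━━━━━━━━━━━━━━━━┓────────
      ┃Mo Tu W┃ DataTable             ┃        
      ┃       ┠───────────────────────┨        
      ┃ 4  5  ┃Email           │Name  ┃        
      ┃11* 12 ┃────────────────┼──────┃/       
      ┃18 19 2┃carol18@mail.com│Carol ┃ts/     
      ┃25 26* ┃eve18@mail.com  │Bob Br┃        
      ┃       ┃hank21@mail.com │Grace ┃        
      ┃       ┃carol49@mail.com│Bob Sm┃        
      ┃       ┃grace66@mail.com│Grace ┃        
      ┃       ┃eve46@mail.com  │Dave B┃        
      ┃       ┃frank4@mail.com │Carol ┃        


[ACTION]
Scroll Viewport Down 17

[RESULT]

      ┃ CalendarWidget    ┏━━━━━━━━━━━━━━━━━━━━
      ┠───────────────────┃ FileBrowser        
      ┃       ┏━━━━━━━━━━━━━━━━━━━━━━━┓────────
      ┃Mo Tu W┃ DataTable             ┃        
      ┃       ┠───────────────────────┨        
      ┃ 4  5  ┃Email           │Name  ┃        
      ┃11* 12 ┃────────────────┼──────┃/       
      ┃18 19 2┃carol18@mail.com│Carol ┃ts/     
      ┃25 26* ┃eve18@mail.com  │Bob Br┃        
      ┃       ┃hank21@mail.com │Grace ┃        
      ┃       ┃carol49@mail.com│Bob Sm┃        
      ┃       ┃grace66@mail.com│Grace ┃        
      ┃       ┃eve46@mail.com  │Dave B┃        
      ┃       ┃frank4@mail.com │Carol ┃        
      ┗━━━━━━━┃dave12@mail.com │Bob Ta┃        
              ┃bob23@mail.com  │Carol ┃        
              ┗━━━━━━━━━━━━━━━━━━━━━━━┛━━━━━━━━


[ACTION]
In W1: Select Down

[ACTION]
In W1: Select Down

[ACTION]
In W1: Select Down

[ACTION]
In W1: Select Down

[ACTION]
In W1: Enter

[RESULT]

      ┃ CalendarWidget    ┏━━━━━━━━━━━━━━━━━━━━
      ┠───────────────────┃ FileBrowser        
      ┃       ┏━━━━━━━━━━━━━━━━━━━━━━━┓────────
      ┃Mo Tu W┃ DataTable             ┃        
      ┃       ┠───────────────────────┨        
      ┃ 4  5  ┃Email           │Name  ┃        
      ┃11* 12 ┃────────────────┼──────┃/       
      ┃18 19 2┃carol18@mail.com│Carol ┃ts/     
      ┃25 26* ┃eve18@mail.com  │Bob Br┃mplates/
      ┃       ┃hank21@mail.com │Grace ┃        
      ┃       ┃carol49@mail.com│Bob Sm┃        
      ┃       ┃grace66@mail.com│Grace ┃        
      ┃       ┃eve46@mail.com  │Dave B┃        
      ┃       ┃frank4@mail.com │Carol ┃        
      ┗━━━━━━━┃dave12@mail.com │Bob Ta┃        
              ┃bob23@mail.com  │Carol ┃        
              ┗━━━━━━━━━━━━━━━━━━━━━━━┛━━━━━━━━


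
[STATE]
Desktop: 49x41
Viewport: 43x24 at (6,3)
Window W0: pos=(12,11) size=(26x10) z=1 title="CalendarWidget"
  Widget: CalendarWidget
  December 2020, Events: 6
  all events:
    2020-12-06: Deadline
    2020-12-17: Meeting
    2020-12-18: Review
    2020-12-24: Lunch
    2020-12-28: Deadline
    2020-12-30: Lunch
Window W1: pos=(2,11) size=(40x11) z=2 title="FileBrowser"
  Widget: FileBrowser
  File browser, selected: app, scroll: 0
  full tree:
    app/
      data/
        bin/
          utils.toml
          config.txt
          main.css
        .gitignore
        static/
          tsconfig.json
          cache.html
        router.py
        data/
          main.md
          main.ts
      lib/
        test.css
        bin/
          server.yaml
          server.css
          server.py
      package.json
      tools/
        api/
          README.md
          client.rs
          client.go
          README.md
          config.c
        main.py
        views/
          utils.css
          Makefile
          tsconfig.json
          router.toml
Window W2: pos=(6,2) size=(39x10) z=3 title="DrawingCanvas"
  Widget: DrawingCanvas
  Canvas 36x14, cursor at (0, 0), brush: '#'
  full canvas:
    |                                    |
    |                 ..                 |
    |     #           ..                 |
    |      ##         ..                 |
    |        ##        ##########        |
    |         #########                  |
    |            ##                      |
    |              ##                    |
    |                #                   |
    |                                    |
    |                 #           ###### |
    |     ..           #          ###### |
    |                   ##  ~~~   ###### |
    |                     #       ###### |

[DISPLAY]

┃ DrawingCanvas                       ┃    
┠─────────────────────────────────────┨    
┃+                                    ┃    
┃                 ..                  ┃    
┃     #           ..                  ┃    
┃      ##         ..                  ┃    
┃        ##        ##########         ┃    
┃         #########                   ┃    
┗━━━━━━━━━━━━━━━━━━━━━━━━━━━━━━━━━━━━━┛    
leBrowser                          ┃       
───────────────────────────────────┨       
-] app/                            ┃       
 [+] data/                         ┃       
 [+] lib/                          ┃       
 package.json                      ┃       
 [+] tools/                        ┃       
                                   ┃       
                                   ┃       
━━━━━━━━━━━━━━━━━━━━━━━━━━━━━━━━━━━┛       
                                           
                                           
                                           
                                           
                                           


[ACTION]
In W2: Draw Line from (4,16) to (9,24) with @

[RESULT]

┃ DrawingCanvas                       ┃    
┠─────────────────────────────────────┨    
┃+                                    ┃    
┃                 ..                  ┃    
┃     #           ..                  ┃    
┃      ##         ..                  ┃    
┃        ##      @ ##########         ┃    
┃         ########@@                  ┃    
┗━━━━━━━━━━━━━━━━━━━━━━━━━━━━━━━━━━━━━┛    
leBrowser                          ┃       
───────────────────────────────────┨       
-] app/                            ┃       
 [+] data/                         ┃       
 [+] lib/                          ┃       
 package.json                      ┃       
 [+] tools/                        ┃       
                                   ┃       
                                   ┃       
━━━━━━━━━━━━━━━━━━━━━━━━━━━━━━━━━━━┛       
                                           
                                           
                                           
                                           
                                           


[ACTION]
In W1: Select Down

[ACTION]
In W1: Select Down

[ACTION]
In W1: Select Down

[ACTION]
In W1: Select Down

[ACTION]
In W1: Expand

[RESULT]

┃ DrawingCanvas                       ┃    
┠─────────────────────────────────────┨    
┃+                                    ┃    
┃                 ..                  ┃    
┃     #           ..                  ┃    
┃      ##         ..                  ┃    
┃        ##      @ ##########         ┃    
┃         ########@@                  ┃    
┗━━━━━━━━━━━━━━━━━━━━━━━━━━━━━━━━━━━━━┛    
leBrowser                          ┃       
───────────────────────────────────┨       
-] app/                            ┃       
 [+] data/                         ┃       
 [+] lib/                          ┃       
 package.json                      ┃       
 [-] tools/                        ┃       
   [+] api/                        ┃       
   main.py                         ┃       
━━━━━━━━━━━━━━━━━━━━━━━━━━━━━━━━━━━┛       
                                           
                                           
                                           
                                           
                                           


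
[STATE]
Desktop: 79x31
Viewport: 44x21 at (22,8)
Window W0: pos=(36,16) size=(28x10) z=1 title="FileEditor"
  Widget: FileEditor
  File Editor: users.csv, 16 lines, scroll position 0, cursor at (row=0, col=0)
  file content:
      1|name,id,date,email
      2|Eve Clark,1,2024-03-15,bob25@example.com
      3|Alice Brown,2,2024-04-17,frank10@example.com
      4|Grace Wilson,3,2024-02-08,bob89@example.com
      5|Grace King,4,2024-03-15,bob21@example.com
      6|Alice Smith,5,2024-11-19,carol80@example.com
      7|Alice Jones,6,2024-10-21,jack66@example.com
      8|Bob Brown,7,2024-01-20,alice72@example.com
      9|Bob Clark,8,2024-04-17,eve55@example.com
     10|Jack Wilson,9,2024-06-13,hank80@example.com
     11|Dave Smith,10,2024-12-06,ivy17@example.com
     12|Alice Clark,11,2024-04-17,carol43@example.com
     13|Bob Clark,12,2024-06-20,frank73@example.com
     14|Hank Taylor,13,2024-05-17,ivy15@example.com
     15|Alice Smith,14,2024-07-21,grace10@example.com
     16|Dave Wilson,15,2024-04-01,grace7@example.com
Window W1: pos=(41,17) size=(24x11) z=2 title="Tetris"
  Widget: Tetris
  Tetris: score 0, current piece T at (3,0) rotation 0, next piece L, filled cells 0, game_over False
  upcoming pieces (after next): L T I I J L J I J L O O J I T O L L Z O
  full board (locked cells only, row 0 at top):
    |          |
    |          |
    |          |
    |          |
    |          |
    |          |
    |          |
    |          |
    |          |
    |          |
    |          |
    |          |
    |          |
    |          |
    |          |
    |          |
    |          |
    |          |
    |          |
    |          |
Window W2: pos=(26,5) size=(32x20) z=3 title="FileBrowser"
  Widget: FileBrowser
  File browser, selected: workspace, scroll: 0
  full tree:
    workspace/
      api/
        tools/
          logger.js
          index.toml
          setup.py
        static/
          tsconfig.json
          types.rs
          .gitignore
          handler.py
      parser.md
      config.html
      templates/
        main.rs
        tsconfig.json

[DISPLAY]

    ┃> [-] workspace/              ┃        
    ┃    [+] api/                  ┃        
    ┃    parser.md                 ┃        
    ┃    config.html               ┃        
    ┃    [+] templates/            ┃        
    ┃                              ┃        
    ┃                              ┃        
    ┃                              ┃        
    ┃                              ┃━━━━━┓  
    ┃                              ┃━━━━━━┓ 
    ┃                              ┃      ┃ 
    ┃                              ┃──────┨ 
    ┃                              ┃      ┃ 
    ┃                              ┃      ┃ 
    ┃                              ┃      ┃ 
    ┃                              ┃      ┃ 
    ┗━━━━━━━━━━━━━━━━━━━━━━━━━━━━━━┛      ┃ 
              ┗━━━━┃          │           ┃ 
                   ┃          │Score:     ┃ 
                   ┗━━━━━━━━━━━━━━━━━━━━━━┛ 
                                            


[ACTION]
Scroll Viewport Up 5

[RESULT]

                                            
                                            
    ┏━━━━━━━━━━━━━━━━━━━━━━━━━━━━━━┓        
    ┃ FileBrowser                  ┃        
    ┠──────────────────────────────┨        
    ┃> [-] workspace/              ┃        
    ┃    [+] api/                  ┃        
    ┃    parser.md                 ┃        
    ┃    config.html               ┃        
    ┃    [+] templates/            ┃        
    ┃                              ┃        
    ┃                              ┃        
    ┃                              ┃        
    ┃                              ┃━━━━━┓  
    ┃                              ┃━━━━━━┓ 
    ┃                              ┃      ┃ 
    ┃                              ┃──────┨ 
    ┃                              ┃      ┃ 
    ┃                              ┃      ┃ 
    ┃                              ┃      ┃ 
    ┃                              ┃      ┃ 


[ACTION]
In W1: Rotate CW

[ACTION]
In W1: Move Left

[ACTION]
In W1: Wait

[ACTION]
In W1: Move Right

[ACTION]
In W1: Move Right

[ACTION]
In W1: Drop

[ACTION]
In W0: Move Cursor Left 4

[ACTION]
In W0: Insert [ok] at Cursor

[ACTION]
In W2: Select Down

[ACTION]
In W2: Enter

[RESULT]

                                            
                                            
    ┏━━━━━━━━━━━━━━━━━━━━━━━━━━━━━━┓        
    ┃ FileBrowser                  ┃        
    ┠──────────────────────────────┨        
    ┃  [-] workspace/              ┃        
    ┃  > [-] api/                  ┃        
    ┃      [+] tools/              ┃        
    ┃      [+] static/             ┃        
    ┃    parser.md                 ┃        
    ┃    config.html               ┃        
    ┃    [+] templates/            ┃        
    ┃                              ┃        
    ┃                              ┃━━━━━┓  
    ┃                              ┃━━━━━━┓ 
    ┃                              ┃      ┃ 
    ┃                              ┃──────┨ 
    ┃                              ┃      ┃ 
    ┃                              ┃      ┃ 
    ┃                              ┃      ┃ 
    ┃                              ┃      ┃ 
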